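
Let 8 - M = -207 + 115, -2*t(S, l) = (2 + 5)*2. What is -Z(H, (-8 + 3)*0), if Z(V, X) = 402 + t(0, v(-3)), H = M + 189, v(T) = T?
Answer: -395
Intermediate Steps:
t(S, l) = -7 (t(S, l) = -(2 + 5)*2/2 = -7*2/2 = -1/2*14 = -7)
M = 100 (M = 8 - (-207 + 115) = 8 - 1*(-92) = 8 + 92 = 100)
H = 289 (H = 100 + 189 = 289)
Z(V, X) = 395 (Z(V, X) = 402 - 7 = 395)
-Z(H, (-8 + 3)*0) = -1*395 = -395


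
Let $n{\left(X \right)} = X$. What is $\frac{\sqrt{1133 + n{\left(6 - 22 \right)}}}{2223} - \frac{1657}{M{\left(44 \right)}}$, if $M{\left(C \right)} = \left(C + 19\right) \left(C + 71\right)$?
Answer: $- \frac{1657}{7245} + \frac{\sqrt{1117}}{2223} \approx -0.21368$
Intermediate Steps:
$M{\left(C \right)} = \left(19 + C\right) \left(71 + C\right)$
$\frac{\sqrt{1133 + n{\left(6 - 22 \right)}}}{2223} - \frac{1657}{M{\left(44 \right)}} = \frac{\sqrt{1133 + \left(6 - 22\right)}}{2223} - \frac{1657}{1349 + 44^{2} + 90 \cdot 44} = \sqrt{1133 - 16} \cdot \frac{1}{2223} - \frac{1657}{1349 + 1936 + 3960} = \sqrt{1117} \cdot \frac{1}{2223} - \frac{1657}{7245} = \frac{\sqrt{1117}}{2223} - \frac{1657}{7245} = - \frac{1657}{7245} + \frac{\sqrt{1117}}{2223}$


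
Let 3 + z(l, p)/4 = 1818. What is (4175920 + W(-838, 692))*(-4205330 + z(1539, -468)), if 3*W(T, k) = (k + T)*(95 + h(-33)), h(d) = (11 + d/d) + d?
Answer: -52547057474920/3 ≈ -1.7516e+13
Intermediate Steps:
z(l, p) = 7260 (z(l, p) = -12 + 4*1818 = -12 + 7272 = 7260)
h(d) = 12 + d (h(d) = (11 + 1) + d = 12 + d)
W(T, k) = 74*T/3 + 74*k/3 (W(T, k) = ((k + T)*(95 + (12 - 33)))/3 = ((T + k)*(95 - 21))/3 = ((T + k)*74)/3 = (74*T + 74*k)/3 = 74*T/3 + 74*k/3)
(4175920 + W(-838, 692))*(-4205330 + z(1539, -468)) = (4175920 + ((74/3)*(-838) + (74/3)*692))*(-4205330 + 7260) = (4175920 + (-62012/3 + 51208/3))*(-4198070) = (4175920 - 10804/3)*(-4198070) = (12516956/3)*(-4198070) = -52547057474920/3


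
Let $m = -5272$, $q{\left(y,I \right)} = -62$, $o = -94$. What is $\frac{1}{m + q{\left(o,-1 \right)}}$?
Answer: $- \frac{1}{5334} \approx -0.00018748$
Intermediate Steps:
$\frac{1}{m + q{\left(o,-1 \right)}} = \frac{1}{-5272 - 62} = \frac{1}{-5334} = - \frac{1}{5334}$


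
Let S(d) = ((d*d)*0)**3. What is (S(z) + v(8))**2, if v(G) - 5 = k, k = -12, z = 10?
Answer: 49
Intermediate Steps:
v(G) = -7 (v(G) = 5 - 12 = -7)
S(d) = 0 (S(d) = (d**2*0)**3 = 0**3 = 0)
(S(z) + v(8))**2 = (0 - 7)**2 = (-7)**2 = 49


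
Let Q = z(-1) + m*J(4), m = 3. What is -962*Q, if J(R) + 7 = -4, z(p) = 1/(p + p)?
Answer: 32227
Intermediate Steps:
z(p) = 1/(2*p)
J(R) = -11 (J(R) = -7 - 4 = -11)
Q = -67/2 (Q = (½)/(-1) + 3*(-11) = (½)*(-1) - 33 = -½ - 33 = -67/2 ≈ -33.500)
-962*Q = -962*(-67/2) = 32227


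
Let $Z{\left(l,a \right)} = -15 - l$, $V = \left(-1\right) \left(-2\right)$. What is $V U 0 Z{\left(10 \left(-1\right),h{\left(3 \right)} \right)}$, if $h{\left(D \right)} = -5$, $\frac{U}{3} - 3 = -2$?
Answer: $0$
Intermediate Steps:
$U = 3$ ($U = 9 + 3 \left(-2\right) = 9 - 6 = 3$)
$V = 2$
$V U 0 Z{\left(10 \left(-1\right),h{\left(3 \right)} \right)} = 2 \cdot 3 \cdot 0 \left(-15 - 10 \left(-1\right)\right) = 6 \cdot 0 \left(-15 - -10\right) = 0 \left(-15 + 10\right) = 0 \left(-5\right) = 0$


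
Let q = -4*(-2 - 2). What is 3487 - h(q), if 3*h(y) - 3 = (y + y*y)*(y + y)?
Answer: 1754/3 ≈ 584.67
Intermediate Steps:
q = 16 (q = -4*(-4) = 16)
h(y) = 1 + 2*y*(y + y²)/3 (h(y) = 1 + ((y + y*y)*(y + y))/3 = 1 + ((y + y²)*(2*y))/3 = 1 + (2*y*(y + y²))/3 = 1 + 2*y*(y + y²)/3)
3487 - h(q) = 3487 - (1 + (⅔)*16² + (⅔)*16³) = 3487 - (1 + (⅔)*256 + (⅔)*4096) = 3487 - (1 + 512/3 + 8192/3) = 3487 - 1*8707/3 = 3487 - 8707/3 = 1754/3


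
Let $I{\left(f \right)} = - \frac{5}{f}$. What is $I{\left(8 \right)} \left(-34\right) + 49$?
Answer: $\frac{281}{4} \approx 70.25$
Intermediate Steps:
$I{\left(8 \right)} \left(-34\right) + 49 = - \frac{5}{8} \left(-34\right) + 49 = \left(-5\right) \frac{1}{8} \left(-34\right) + 49 = \left(- \frac{5}{8}\right) \left(-34\right) + 49 = \frac{85}{4} + 49 = \frac{281}{4}$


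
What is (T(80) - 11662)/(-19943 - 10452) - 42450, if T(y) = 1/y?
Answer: -103220487041/2431600 ≈ -42450.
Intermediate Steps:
(T(80) - 11662)/(-19943 - 10452) - 42450 = (1/80 - 11662)/(-19943 - 10452) - 42450 = (1/80 - 11662)/(-30395) - 42450 = -932959/80*(-1/30395) - 42450 = 932959/2431600 - 42450 = -103220487041/2431600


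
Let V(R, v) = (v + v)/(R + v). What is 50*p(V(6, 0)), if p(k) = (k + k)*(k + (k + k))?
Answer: 0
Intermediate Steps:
V(R, v) = 2*v/(R + v) (V(R, v) = (2*v)/(R + v) = 2*v/(R + v))
p(k) = 6*k² (p(k) = (2*k)*(k + 2*k) = (2*k)*(3*k) = 6*k²)
50*p(V(6, 0)) = 50*(6*(2*0/(6 + 0))²) = 50*(6*(2*0/6)²) = 50*(6*(2*0*(⅙))²) = 50*(6*0²) = 50*(6*0) = 50*0 = 0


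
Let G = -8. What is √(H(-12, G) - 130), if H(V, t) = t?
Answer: I*√138 ≈ 11.747*I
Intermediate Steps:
√(H(-12, G) - 130) = √(-8 - 130) = √(-138) = I*√138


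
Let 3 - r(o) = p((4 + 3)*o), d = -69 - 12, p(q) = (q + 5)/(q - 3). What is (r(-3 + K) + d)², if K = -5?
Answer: 21650409/3481 ≈ 6219.6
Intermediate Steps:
p(q) = (5 + q)/(-3 + q)
d = -81
r(o) = 3 - (5 + 7*o)/(-3 + 7*o) (r(o) = 3 - (5 + (4 + 3)*o)/(-3 + (4 + 3)*o) = 3 - (5 + 7*o)/(-3 + 7*o))
(r(-3 + K) + d)² = (14*(-1 + (-3 - 5))/(-3 + 7*(-3 - 5)) - 81)² = (14*(-1 - 8)/(-3 + 7*(-8)) - 81)² = (14*(-9)/(-3 - 56) - 81)² = (14*(-9)/(-59) - 81)² = (14*(-1/59)*(-9) - 81)² = (126/59 - 81)² = (-4653/59)² = 21650409/3481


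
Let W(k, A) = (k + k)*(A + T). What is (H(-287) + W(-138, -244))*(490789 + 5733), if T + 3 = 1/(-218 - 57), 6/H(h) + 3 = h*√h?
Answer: 55013526240810599241/1625243950 + 213752721*I*√287/5909978 ≈ 3.3849e+10 + 612.73*I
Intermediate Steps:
H(h) = 6/(-3 + h^(3/2)) (H(h) = 6/(-3 + h*√h) = 6/(-3 + h^(3/2)))
T = -826/275 (T = -3 + 1/(-218 - 57) = -3 + 1/(-275) = -3 - 1/275 = -826/275 ≈ -3.0036)
W(k, A) = 2*k*(-826/275 + A) (W(k, A) = (k + k)*(A - 826/275) = (2*k)*(-826/275 + A) = 2*k*(-826/275 + A))
(H(-287) + W(-138, -244))*(490789 + 5733) = (6/(-3 + (-287)^(3/2)) + (2/275)*(-138)*(-826 + 275*(-244)))*(490789 + 5733) = (6/(-3 - 287*I*√287) + (2/275)*(-138)*(-826 - 67100))*496522 = (6/(-3 - 287*I*√287) + (2/275)*(-138)*(-67926))*496522 = (6/(-3 - 287*I*√287) + 18747576/275)*496522 = (18747576/275 + 6/(-3 - 287*I*√287))*496522 = 9308583930672/275 + 2979132/(-3 - 287*I*√287)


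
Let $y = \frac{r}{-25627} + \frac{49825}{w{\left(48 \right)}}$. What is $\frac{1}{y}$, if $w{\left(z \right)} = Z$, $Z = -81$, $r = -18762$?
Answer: $- \frac{2075787}{1275345553} \approx -0.0016276$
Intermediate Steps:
$w{\left(z \right)} = -81$
$y = - \frac{1275345553}{2075787}$ ($y = - \frac{18762}{-25627} + \frac{49825}{-81} = \left(-18762\right) \left(- \frac{1}{25627}\right) + 49825 \left(- \frac{1}{81}\right) = \frac{18762}{25627} - \frac{49825}{81} = - \frac{1275345553}{2075787} \approx -614.39$)
$\frac{1}{y} = \frac{1}{- \frac{1275345553}{2075787}} = - \frac{2075787}{1275345553}$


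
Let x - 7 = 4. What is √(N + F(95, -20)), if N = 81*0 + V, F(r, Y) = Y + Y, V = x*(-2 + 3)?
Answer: I*√29 ≈ 5.3852*I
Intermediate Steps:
x = 11 (x = 7 + 4 = 11)
V = 11 (V = 11*(-2 + 3) = 11*1 = 11)
F(r, Y) = 2*Y
N = 11 (N = 81*0 + 11 = 0 + 11 = 11)
√(N + F(95, -20)) = √(11 + 2*(-20)) = √(11 - 40) = √(-29) = I*√29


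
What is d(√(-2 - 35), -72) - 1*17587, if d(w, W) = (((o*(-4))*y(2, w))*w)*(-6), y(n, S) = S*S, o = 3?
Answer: -17587 - 2664*I*√37 ≈ -17587.0 - 16204.0*I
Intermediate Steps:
y(n, S) = S²
d(w, W) = 72*w³ (d(w, W) = (((3*(-4))*w²)*w)*(-6) = ((-12*w²)*w)*(-6) = -12*w³*(-6) = 72*w³)
d(√(-2 - 35), -72) - 1*17587 = 72*(√(-2 - 35))³ - 1*17587 = 72*(√(-37))³ - 17587 = 72*(I*√37)³ - 17587 = 72*(-37*I*√37) - 17587 = -2664*I*√37 - 17587 = -17587 - 2664*I*√37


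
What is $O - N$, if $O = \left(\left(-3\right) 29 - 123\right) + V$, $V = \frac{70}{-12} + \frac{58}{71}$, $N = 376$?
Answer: $- \frac{251773}{426} \approx -591.02$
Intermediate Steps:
$V = - \frac{2137}{426}$ ($V = 70 \left(- \frac{1}{12}\right) + 58 \cdot \frac{1}{71} = - \frac{35}{6} + \frac{58}{71} = - \frac{2137}{426} \approx -5.0164$)
$O = - \frac{91597}{426}$ ($O = \left(\left(-3\right) 29 - 123\right) - \frac{2137}{426} = \left(-87 - 123\right) - \frac{2137}{426} = -210 - \frac{2137}{426} = - \frac{91597}{426} \approx -215.02$)
$O - N = - \frac{91597}{426} - 376 = - \frac{251773}{426}$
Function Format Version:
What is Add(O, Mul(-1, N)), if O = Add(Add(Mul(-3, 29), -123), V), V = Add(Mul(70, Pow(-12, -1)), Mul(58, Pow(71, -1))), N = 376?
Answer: Rational(-251773, 426) ≈ -591.02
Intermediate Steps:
V = Rational(-2137, 426) (V = Add(Mul(70, Rational(-1, 12)), Mul(58, Rational(1, 71))) = Add(Rational(-35, 6), Rational(58, 71)) = Rational(-2137, 426) ≈ -5.0164)
O = Rational(-91597, 426) (O = Add(Add(Mul(-3, 29), -123), Rational(-2137, 426)) = Add(Add(-87, -123), Rational(-2137, 426)) = Add(-210, Rational(-2137, 426)) = Rational(-91597, 426) ≈ -215.02)
Add(O, Mul(-1, N)) = Add(Rational(-91597, 426), Mul(-1, 376)) = Add(Rational(-91597, 426), -376) = Rational(-251773, 426)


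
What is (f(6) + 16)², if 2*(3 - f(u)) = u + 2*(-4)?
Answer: 400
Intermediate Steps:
f(u) = 7 - u/2 (f(u) = 3 - (u + 2*(-4))/2 = 3 - (u - 8)/2 = 3 - (-8 + u)/2 = 3 + (4 - u/2) = 7 - u/2)
(f(6) + 16)² = ((7 - ½*6) + 16)² = ((7 - 3) + 16)² = (4 + 16)² = 20² = 400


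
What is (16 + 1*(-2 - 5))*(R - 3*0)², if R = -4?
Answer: 144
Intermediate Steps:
(16 + 1*(-2 - 5))*(R - 3*0)² = (16 + 1*(-2 - 5))*(-4 - 3*0)² = (16 + 1*(-7))*(-4 + 0)² = (16 - 7)*(-4)² = 9*16 = 144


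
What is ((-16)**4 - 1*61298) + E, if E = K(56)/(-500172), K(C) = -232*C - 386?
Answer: 1059871157/250086 ≈ 4238.0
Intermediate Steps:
K(C) = -386 - 232*C
E = 6689/250086 (E = (-386 - 232*56)/(-500172) = (-386 - 12992)*(-1/500172) = -13378*(-1/500172) = 6689/250086 ≈ 0.026747)
((-16)**4 - 1*61298) + E = ((-16)**4 - 1*61298) + 6689/250086 = (65536 - 61298) + 6689/250086 = 4238 + 6689/250086 = 1059871157/250086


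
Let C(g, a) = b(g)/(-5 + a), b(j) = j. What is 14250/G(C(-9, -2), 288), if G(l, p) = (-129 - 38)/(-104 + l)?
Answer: 10245750/1169 ≈ 8764.5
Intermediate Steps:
C(g, a) = g/(-5 + a)
G(l, p) = -167/(-104 + l)
14250/G(C(-9, -2), 288) = 14250/((-167/(-104 - 9/(-5 - 2)))) = 14250/((-167/(-104 - 9/(-7)))) = 14250/((-167/(-104 - 9*(-⅐)))) = 14250/((-167/(-104 + 9/7))) = 14250/((-167/(-719/7))) = 14250/((-167*(-7/719))) = 14250/(1169/719) = 14250*(719/1169) = 10245750/1169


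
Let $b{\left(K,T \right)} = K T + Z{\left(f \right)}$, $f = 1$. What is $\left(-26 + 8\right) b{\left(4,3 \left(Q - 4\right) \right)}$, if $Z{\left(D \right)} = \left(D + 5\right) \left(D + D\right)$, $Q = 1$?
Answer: $432$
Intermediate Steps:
$Z{\left(D \right)} = 2 D \left(5 + D\right)$ ($Z{\left(D \right)} = \left(5 + D\right) 2 D = 2 D \left(5 + D\right)$)
$b{\left(K,T \right)} = 12 + K T$ ($b{\left(K,T \right)} = K T + 2 \cdot 1 \left(5 + 1\right) = K T + 2 \cdot 1 \cdot 6 = K T + 12 = 12 + K T$)
$\left(-26 + 8\right) b{\left(4,3 \left(Q - 4\right) \right)} = \left(-26 + 8\right) \left(12 + 4 \cdot 3 \left(1 - 4\right)\right) = - 18 \left(12 + 4 \cdot 3 \left(-3\right)\right) = - 18 \left(12 + 4 \left(-9\right)\right) = - 18 \left(12 - 36\right) = \left(-18\right) \left(-24\right) = 432$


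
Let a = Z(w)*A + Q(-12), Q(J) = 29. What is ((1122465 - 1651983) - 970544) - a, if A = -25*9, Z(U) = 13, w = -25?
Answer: -1497166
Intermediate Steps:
A = -225
a = -2896 (a = 13*(-225) + 29 = -2925 + 29 = -2896)
((1122465 - 1651983) - 970544) - a = ((1122465 - 1651983) - 970544) - 1*(-2896) = (-529518 - 970544) + 2896 = -1500062 + 2896 = -1497166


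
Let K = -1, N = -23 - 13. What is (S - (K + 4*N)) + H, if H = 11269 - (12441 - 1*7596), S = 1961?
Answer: 8530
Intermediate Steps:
N = -36
H = 6424 (H = 11269 - (12441 - 7596) = 11269 - 1*4845 = 11269 - 4845 = 6424)
(S - (K + 4*N)) + H = (1961 - (-1 + 4*(-36))) + 6424 = (1961 - (-1 - 144)) + 6424 = (1961 - 1*(-145)) + 6424 = (1961 + 145) + 6424 = 2106 + 6424 = 8530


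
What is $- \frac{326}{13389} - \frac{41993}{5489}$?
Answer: $- \frac{564033691}{73492221} \approx -7.6747$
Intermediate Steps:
$- \frac{326}{13389} - \frac{41993}{5489} = - \frac{564033691}{73492221}$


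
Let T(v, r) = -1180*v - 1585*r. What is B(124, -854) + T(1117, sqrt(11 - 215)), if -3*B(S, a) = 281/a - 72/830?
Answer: -1401400786441/1063230 - 3170*I*sqrt(51) ≈ -1.3181e+6 - 22638.0*I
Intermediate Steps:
B(S, a) = 12/415 - 281/(3*a) (B(S, a) = -(281/a - 72/830)/3 = -(281/a - 72*1/830)/3 = -(281/a - 36/415)/3 = -(-36/415 + 281/a)/3 = 12/415 - 281/(3*a))
T(v, r) = -1585*r - 1180*v
B(124, -854) + T(1117, sqrt(11 - 215)) = (1/1245)*(-116615 + 36*(-854))/(-854) + (-1585*sqrt(11 - 215) - 1180*1117) = (1/1245)*(-1/854)*(-116615 - 30744) + (-3170*I*sqrt(51) - 1318060) = (1/1245)*(-1/854)*(-147359) + (-3170*I*sqrt(51) - 1318060) = 147359/1063230 + (-3170*I*sqrt(51) - 1318060) = 147359/1063230 + (-1318060 - 3170*I*sqrt(51)) = -1401400786441/1063230 - 3170*I*sqrt(51)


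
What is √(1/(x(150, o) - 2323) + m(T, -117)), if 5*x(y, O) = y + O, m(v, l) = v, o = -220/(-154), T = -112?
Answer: I*√28847997255/16049 ≈ 10.583*I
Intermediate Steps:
o = 10/7 (o = -220*(-1/154) = 10/7 ≈ 1.4286)
x(y, O) = O/5 + y/5 (x(y, O) = (y + O)/5 = (O + y)/5 = O/5 + y/5)
√(1/(x(150, o) - 2323) + m(T, -117)) = √(1/(((⅕)*(10/7) + (⅕)*150) - 2323) - 112) = √(1/((2/7 + 30) - 2323) - 112) = √(1/(212/7 - 2323) - 112) = √(1/(-16049/7) - 112) = √(-7/16049 - 112) = √(-1797495/16049) = I*√28847997255/16049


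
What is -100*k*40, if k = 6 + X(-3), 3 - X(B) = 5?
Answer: -16000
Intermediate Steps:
X(B) = -2 (X(B) = 3 - 1*5 = 3 - 5 = -2)
k = 4 (k = 6 - 2 = 4)
-100*k*40 = -100*4*40 = -400*40 = -16000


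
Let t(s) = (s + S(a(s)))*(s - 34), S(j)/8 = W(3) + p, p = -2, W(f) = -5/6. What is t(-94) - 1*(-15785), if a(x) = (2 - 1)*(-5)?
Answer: 92155/3 ≈ 30718.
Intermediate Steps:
W(f) = -⅚ (W(f) = -5*⅙ = -⅚)
a(x) = -5 (a(x) = 1*(-5) = -5)
S(j) = -68/3 (S(j) = 8*(-⅚ - 2) = 8*(-17/6) = -68/3)
t(s) = (-34 + s)*(-68/3 + s) (t(s) = (s - 68/3)*(s - 34) = (-68/3 + s)*(-34 + s) = (-34 + s)*(-68/3 + s))
t(-94) - 1*(-15785) = (2312/3 + (-94)² - 170/3*(-94)) - 1*(-15785) = (2312/3 + 8836 + 15980/3) + 15785 = 44800/3 + 15785 = 92155/3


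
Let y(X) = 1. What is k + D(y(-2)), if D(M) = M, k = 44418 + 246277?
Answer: 290696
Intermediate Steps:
k = 290695
k + D(y(-2)) = 290695 + 1 = 290696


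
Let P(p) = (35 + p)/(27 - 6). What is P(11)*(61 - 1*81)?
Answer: -920/21 ≈ -43.810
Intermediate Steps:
P(p) = 5/3 + p/21 (P(p) = (35 + p)/21 = (35 + p)*(1/21) = 5/3 + p/21)
P(11)*(61 - 1*81) = (5/3 + (1/21)*11)*(61 - 1*81) = (5/3 + 11/21)*(61 - 81) = (46/21)*(-20) = -920/21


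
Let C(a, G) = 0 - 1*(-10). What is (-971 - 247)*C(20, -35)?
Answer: -12180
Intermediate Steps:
C(a, G) = 10 (C(a, G) = 0 + 10 = 10)
(-971 - 247)*C(20, -35) = (-971 - 247)*10 = -1218*10 = -12180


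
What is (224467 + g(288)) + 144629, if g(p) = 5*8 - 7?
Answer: 369129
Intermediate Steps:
g(p) = 33 (g(p) = 40 - 7 = 33)
(224467 + g(288)) + 144629 = (224467 + 33) + 144629 = 224500 + 144629 = 369129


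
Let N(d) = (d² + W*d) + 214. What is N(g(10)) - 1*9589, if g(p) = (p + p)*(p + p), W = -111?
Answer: 106225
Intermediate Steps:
g(p) = 4*p² (g(p) = (2*p)*(2*p) = 4*p²)
N(d) = 214 + d² - 111*d (N(d) = (d² - 111*d) + 214 = 214 + d² - 111*d)
N(g(10)) - 1*9589 = (214 + (4*10²)² - 444*10²) - 1*9589 = (214 + (4*100)² - 444*100) - 9589 = (214 + 400² - 111*400) - 9589 = (214 + 160000 - 44400) - 9589 = 115814 - 9589 = 106225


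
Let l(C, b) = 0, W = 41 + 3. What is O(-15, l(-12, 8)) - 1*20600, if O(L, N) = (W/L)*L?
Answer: -20556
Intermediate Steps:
W = 44
O(L, N) = 44 (O(L, N) = (44/L)*L = 44)
O(-15, l(-12, 8)) - 1*20600 = 44 - 1*20600 = 44 - 20600 = -20556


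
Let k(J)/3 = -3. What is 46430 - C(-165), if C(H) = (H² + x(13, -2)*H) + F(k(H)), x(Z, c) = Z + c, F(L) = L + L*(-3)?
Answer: 21002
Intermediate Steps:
k(J) = -9 (k(J) = 3*(-3) = -9)
F(L) = -2*L (F(L) = L - 3*L = -2*L)
C(H) = 18 + H² + 11*H (C(H) = (H² + (13 - 2)*H) - 2*(-9) = (H² + 11*H) + 18 = 18 + H² + 11*H)
46430 - C(-165) = 46430 - (18 + (-165)² + 11*(-165)) = 46430 - (18 + 27225 - 1815) = 46430 - 1*25428 = 46430 - 25428 = 21002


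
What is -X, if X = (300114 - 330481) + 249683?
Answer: -219316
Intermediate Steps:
X = 219316 (X = -30367 + 249683 = 219316)
-X = -1*219316 = -219316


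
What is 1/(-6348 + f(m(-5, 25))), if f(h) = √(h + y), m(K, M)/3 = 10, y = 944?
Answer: -3174/20148065 - √974/40296130 ≈ -0.00015831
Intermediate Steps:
m(K, M) = 30 (m(K, M) = 3*10 = 30)
f(h) = √(944 + h) (f(h) = √(h + 944) = √(944 + h))
1/(-6348 + f(m(-5, 25))) = 1/(-6348 + √(944 + 30)) = 1/(-6348 + √974)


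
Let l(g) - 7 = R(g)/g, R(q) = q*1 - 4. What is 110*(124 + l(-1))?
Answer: 14960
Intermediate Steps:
R(q) = -4 + q (R(q) = q - 4 = -4 + q)
l(g) = 7 + (-4 + g)/g
110*(124 + l(-1)) = 110*(124 + (8 - 4/(-1))) = 110*(124 + (8 - 4*(-1))) = 110*(124 + (8 + 4)) = 110*(124 + 12) = 110*136 = 14960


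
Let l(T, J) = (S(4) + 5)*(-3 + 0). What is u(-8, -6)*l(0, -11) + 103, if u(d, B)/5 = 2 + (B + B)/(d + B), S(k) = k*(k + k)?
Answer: -10379/7 ≈ -1482.7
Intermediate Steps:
S(k) = 2*k² (S(k) = k*(2*k) = 2*k²)
l(T, J) = -111 (l(T, J) = (2*4² + 5)*(-3 + 0) = (2*16 + 5)*(-3) = (32 + 5)*(-3) = 37*(-3) = -111)
u(d, B) = 10 + 10*B/(B + d) (u(d, B) = 5*(2 + (B + B)/(d + B)) = 5*(2 + (2*B)/(B + d)) = 5*(2 + 2*B/(B + d)) = 10 + 10*B/(B + d))
u(-8, -6)*l(0, -11) + 103 = (10*(-8 + 2*(-6))/(-6 - 8))*(-111) + 103 = (10*(-8 - 12)/(-14))*(-111) + 103 = (10*(-1/14)*(-20))*(-111) + 103 = (100/7)*(-111) + 103 = -11100/7 + 103 = -10379/7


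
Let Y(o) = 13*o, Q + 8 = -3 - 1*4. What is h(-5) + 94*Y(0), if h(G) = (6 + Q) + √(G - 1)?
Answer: -9 + I*√6 ≈ -9.0 + 2.4495*I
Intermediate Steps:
Q = -15 (Q = -8 + (-3 - 1*4) = -8 + (-3 - 4) = -8 - 7 = -15)
h(G) = -9 + √(-1 + G) (h(G) = (6 - 15) + √(G - 1) = -9 + √(-1 + G))
h(-5) + 94*Y(0) = (-9 + √(-1 - 5)) + 94*(13*0) = (-9 + √(-6)) + 94*0 = (-9 + I*√6) + 0 = -9 + I*√6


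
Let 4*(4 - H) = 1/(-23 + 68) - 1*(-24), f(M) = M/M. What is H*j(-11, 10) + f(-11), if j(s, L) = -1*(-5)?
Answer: -325/36 ≈ -9.0278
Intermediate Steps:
j(s, L) = 5
f(M) = 1
H = -361/180 (H = 4 - (1/(-23 + 68) - 1*(-24))/4 = 4 - (1/45 + 24)/4 = 4 - ¼*1081/45 = 4 - 1081/180 = -361/180 ≈ -2.0056)
H*j(-11, 10) + f(-11) = -361/180*5 + 1 = -361/36 + 1 = -325/36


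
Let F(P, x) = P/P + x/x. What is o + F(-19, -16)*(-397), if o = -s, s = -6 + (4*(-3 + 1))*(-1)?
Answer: -796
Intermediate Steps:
F(P, x) = 2 (F(P, x) = 1 + 1 = 2)
s = 2 (s = -6 + (4*(-2))*(-1) = -6 - 8*(-1) = -6 + 8 = 2)
o = -2 (o = -1*2 = -2)
o + F(-19, -16)*(-397) = -2 + 2*(-397) = -2 - 794 = -796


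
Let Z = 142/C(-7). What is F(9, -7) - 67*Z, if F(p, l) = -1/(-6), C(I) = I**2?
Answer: -57035/294 ≈ -194.00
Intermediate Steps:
F(p, l) = 1/6 (F(p, l) = -1*(-1/6) = 1/6)
Z = 142/49 (Z = 142/((-7)**2) = 142/49 ≈ 2.8980)
F(9, -7) - 67*Z = 1/6 - 67*142/49 = 1/6 - 9514/49 = -57035/294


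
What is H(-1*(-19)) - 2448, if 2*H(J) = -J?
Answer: -4915/2 ≈ -2457.5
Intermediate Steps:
H(J) = -J/2 (H(J) = (-J)/2 = -J/2)
H(-1*(-19)) - 2448 = -(-1)*(-19)/2 - 2448 = -½*19 - 2448 = -19/2 - 2448 = -4915/2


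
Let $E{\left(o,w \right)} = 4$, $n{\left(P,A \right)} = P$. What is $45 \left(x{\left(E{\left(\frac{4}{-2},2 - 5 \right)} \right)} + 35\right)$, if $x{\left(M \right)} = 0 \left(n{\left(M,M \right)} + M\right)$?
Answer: $1575$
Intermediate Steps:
$x{\left(M \right)} = 0$ ($x{\left(M \right)} = 0 \left(M + M\right) = 0 \cdot 2 M = 0$)
$45 \left(x{\left(E{\left(\frac{4}{-2},2 - 5 \right)} \right)} + 35\right) = 45 \left(0 + 35\right) = 45 \cdot 35 = 1575$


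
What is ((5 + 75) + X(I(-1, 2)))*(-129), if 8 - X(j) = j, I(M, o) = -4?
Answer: -11868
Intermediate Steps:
X(j) = 8 - j
((5 + 75) + X(I(-1, 2)))*(-129) = ((5 + 75) + (8 - 1*(-4)))*(-129) = (80 + (8 + 4))*(-129) = (80 + 12)*(-129) = 92*(-129) = -11868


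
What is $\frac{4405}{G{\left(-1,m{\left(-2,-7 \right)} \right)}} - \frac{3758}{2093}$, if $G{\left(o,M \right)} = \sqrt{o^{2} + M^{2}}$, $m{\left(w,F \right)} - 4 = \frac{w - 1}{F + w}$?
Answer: $- \frac{3758}{2093} + \frac{13215 \sqrt{178}}{178} \approx 988.71$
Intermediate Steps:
$m{\left(w,F \right)} = 4 + \frac{-1 + w}{F + w}$ ($m{\left(w,F \right)} = 4 + \frac{w - 1}{F + w} = 4 + \frac{-1 + w}{F + w}$)
$G{\left(o,M \right)} = \sqrt{M^{2} + o^{2}}$
$\frac{4405}{G{\left(-1,m{\left(-2,-7 \right)} \right)}} - \frac{3758}{2093} = \frac{4405}{\sqrt{\left(\frac{-1 + 4 \left(-7\right) + 5 \left(-2\right)}{-7 - 2}\right)^{2} + \left(-1\right)^{2}}} - \frac{3758}{2093} = \frac{4405}{\sqrt{\left(\frac{-1 - 28 - 10}{-9}\right)^{2} + 1}} - \frac{3758}{2093} = \frac{4405}{\sqrt{\left(\left(- \frac{1}{9}\right) \left(-39\right)\right)^{2} + 1}} - \frac{3758}{2093} = \frac{4405}{\sqrt{\left(\frac{13}{3}\right)^{2} + 1}} - \frac{3758}{2093} = \frac{4405}{\sqrt{\frac{169}{9} + 1}} - \frac{3758}{2093} = \frac{4405}{\sqrt{\frac{178}{9}}} - \frac{3758}{2093} = \frac{4405}{\frac{1}{3} \sqrt{178}} - \frac{3758}{2093} = 4405 \frac{3 \sqrt{178}}{178} - \frac{3758}{2093} = \frac{13215 \sqrt{178}}{178} - \frac{3758}{2093} = - \frac{3758}{2093} + \frac{13215 \sqrt{178}}{178}$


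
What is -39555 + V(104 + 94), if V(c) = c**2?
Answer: -351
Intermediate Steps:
-39555 + V(104 + 94) = -39555 + (104 + 94)**2 = -39555 + 198**2 = -39555 + 39204 = -351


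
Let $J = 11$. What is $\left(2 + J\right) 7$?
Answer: $91$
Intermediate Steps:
$\left(2 + J\right) 7 = \left(2 + 11\right) 7 = 13 \cdot 7 = 91$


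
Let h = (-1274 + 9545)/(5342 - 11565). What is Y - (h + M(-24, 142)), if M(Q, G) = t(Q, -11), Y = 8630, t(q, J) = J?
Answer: 53781214/6223 ≈ 8642.3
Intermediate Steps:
M(Q, G) = -11
h = -8271/6223 (h = 8271/(-6223) = 8271*(-1/6223) = -8271/6223 ≈ -1.3291)
Y - (h + M(-24, 142)) = 8630 - (-8271/6223 - 11) = 8630 - 1*(-76724/6223) = 8630 + 76724/6223 = 53781214/6223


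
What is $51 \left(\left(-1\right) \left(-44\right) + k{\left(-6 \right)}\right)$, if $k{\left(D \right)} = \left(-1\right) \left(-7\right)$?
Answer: $2601$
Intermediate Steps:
$k{\left(D \right)} = 7$
$51 \left(\left(-1\right) \left(-44\right) + k{\left(-6 \right)}\right) = 51 \left(\left(-1\right) \left(-44\right) + 7\right) = 51 \left(44 + 7\right) = 51 \cdot 51 = 2601$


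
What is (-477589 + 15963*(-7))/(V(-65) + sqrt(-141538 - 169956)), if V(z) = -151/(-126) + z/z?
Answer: -20568795660/4945355473 + 9356203080*I*sqrt(311494)/4945355473 ≈ -4.1592 + 1055.9*I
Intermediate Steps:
V(z) = 277/126 (V(z) = -151*(-1/126) + 1 = 151/126 + 1 = 277/126)
(-477589 + 15963*(-7))/(V(-65) + sqrt(-141538 - 169956)) = (-477589 + 15963*(-7))/(277/126 + sqrt(-141538 - 169956)) = (-477589 - 111741)/(277/126 + sqrt(-311494)) = -589330/(277/126 + I*sqrt(311494))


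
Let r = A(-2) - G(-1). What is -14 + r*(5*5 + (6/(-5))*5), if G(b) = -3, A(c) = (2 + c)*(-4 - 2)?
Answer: 43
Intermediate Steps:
A(c) = -12 - 6*c (A(c) = (2 + c)*(-6) = -12 - 6*c)
r = 3 (r = (-12 - 6*(-2)) - 1*(-3) = (-12 + 12) + 3 = 0 + 3 = 3)
-14 + r*(5*5 + (6/(-5))*5) = -14 + 3*(5*5 + (6/(-5))*5) = -14 + 3*(25 + (6*(-⅕))*5) = -14 + 3*(25 - 6/5*5) = -14 + 3*(25 - 6) = -14 + 3*19 = -14 + 57 = 43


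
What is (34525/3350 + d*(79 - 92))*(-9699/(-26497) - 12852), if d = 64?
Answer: 37494708632715/3550598 ≈ 1.0560e+7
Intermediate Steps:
(34525/3350 + d*(79 - 92))*(-9699/(-26497) - 12852) = (34525/3350 + 64*(79 - 92))*(-9699/(-26497) - 12852) = (34525*(1/3350) + 64*(-13))*(-9699*(-1/26497) - 12852) = (1381/134 - 832)*(9699/26497 - 12852) = -110107/134*(-340529745/26497) = 37494708632715/3550598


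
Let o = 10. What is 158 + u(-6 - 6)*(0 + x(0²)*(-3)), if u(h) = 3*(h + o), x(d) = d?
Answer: 158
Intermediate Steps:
u(h) = 30 + 3*h (u(h) = 3*(h + 10) = 3*(10 + h) = 30 + 3*h)
158 + u(-6 - 6)*(0 + x(0²)*(-3)) = 158 + (30 + 3*(-6 - 6))*(0 + 0²*(-3)) = 158 + (30 + 3*(-12))*(0 + 0*(-3)) = 158 + (30 - 36)*(0 + 0) = 158 - 6*0 = 158 + 0 = 158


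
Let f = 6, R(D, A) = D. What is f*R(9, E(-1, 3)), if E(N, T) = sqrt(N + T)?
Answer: 54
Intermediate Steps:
f*R(9, E(-1, 3)) = 6*9 = 54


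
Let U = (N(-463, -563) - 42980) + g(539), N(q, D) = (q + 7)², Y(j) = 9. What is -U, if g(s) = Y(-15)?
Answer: -164965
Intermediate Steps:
g(s) = 9
N(q, D) = (7 + q)²
U = 164965 (U = ((7 - 463)² - 42980) + 9 = ((-456)² - 42980) + 9 = (207936 - 42980) + 9 = 164956 + 9 = 164965)
-U = -1*164965 = -164965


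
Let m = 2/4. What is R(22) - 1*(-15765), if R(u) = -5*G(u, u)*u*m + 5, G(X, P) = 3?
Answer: 15605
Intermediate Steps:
m = ½ (m = 2*(¼) = ½ ≈ 0.50000)
R(u) = 5 - 15*u/2 (R(u) = -5*3*u/2 + 5 = -15*u/2 + 5 = 5 - 15*u/2)
R(22) - 1*(-15765) = (5 - 15/2*22) - 1*(-15765) = (5 - 165) + 15765 = -160 + 15765 = 15605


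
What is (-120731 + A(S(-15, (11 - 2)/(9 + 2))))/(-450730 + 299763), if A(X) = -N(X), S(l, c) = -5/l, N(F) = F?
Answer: 362194/452901 ≈ 0.79972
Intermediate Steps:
A(X) = -X
(-120731 + A(S(-15, (11 - 2)/(9 + 2))))/(-450730 + 299763) = (-120731 - (-5)/(-15))/(-450730 + 299763) = (-120731 - (-5)*(-1)/15)/(-150967) = (-120731 - 1*1/3)*(-1/150967) = (-120731 - 1/3)*(-1/150967) = -362194/3*(-1/150967) = 362194/452901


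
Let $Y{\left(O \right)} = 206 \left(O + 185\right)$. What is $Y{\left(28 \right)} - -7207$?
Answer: $51085$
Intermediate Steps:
$Y{\left(O \right)} = 38110 + 206 O$ ($Y{\left(O \right)} = 206 \left(185 + O\right) = 38110 + 206 O$)
$Y{\left(28 \right)} - -7207 = \left(38110 + 206 \cdot 28\right) - -7207 = \left(38110 + 5768\right) + 7207 = 43878 + 7207 = 51085$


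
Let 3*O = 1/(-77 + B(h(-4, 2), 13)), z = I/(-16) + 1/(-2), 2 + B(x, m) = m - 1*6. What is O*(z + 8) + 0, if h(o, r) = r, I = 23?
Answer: -97/3456 ≈ -0.028067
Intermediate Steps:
B(x, m) = -8 + m (B(x, m) = -2 + (m - 1*6) = -2 + (m - 6) = -2 + (-6 + m) = -8 + m)
z = -31/16 (z = 23/(-16) + 1/(-2) = 23*(-1/16) + 1*(-1/2) = -23/16 - 1/2 = -31/16 ≈ -1.9375)
O = -1/216 (O = 1/(3*(-77 + (-8 + 13))) = 1/(3*(-77 + 5)) = (1/3)/(-72) = (1/3)*(-1/72) = -1/216 ≈ -0.0046296)
O*(z + 8) + 0 = -(-31/16 + 8)/216 + 0 = -1/216*97/16 + 0 = -97/3456 + 0 = -97/3456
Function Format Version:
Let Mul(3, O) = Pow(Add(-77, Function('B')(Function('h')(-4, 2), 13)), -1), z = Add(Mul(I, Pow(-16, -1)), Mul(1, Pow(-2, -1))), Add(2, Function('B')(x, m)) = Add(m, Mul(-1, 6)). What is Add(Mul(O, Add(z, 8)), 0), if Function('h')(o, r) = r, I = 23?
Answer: Rational(-97, 3456) ≈ -0.028067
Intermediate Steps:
Function('B')(x, m) = Add(-8, m) (Function('B')(x, m) = Add(-2, Add(m, Mul(-1, 6))) = Add(-2, Add(m, -6)) = Add(-2, Add(-6, m)) = Add(-8, m))
z = Rational(-31, 16) (z = Add(Mul(23, Pow(-16, -1)), Mul(1, Pow(-2, -1))) = Add(Mul(23, Rational(-1, 16)), Mul(1, Rational(-1, 2))) = Add(Rational(-23, 16), Rational(-1, 2)) = Rational(-31, 16) ≈ -1.9375)
O = Rational(-1, 216) (O = Mul(Rational(1, 3), Pow(Add(-77, Add(-8, 13)), -1)) = Mul(Rational(1, 3), Pow(Add(-77, 5), -1)) = Mul(Rational(1, 3), Pow(-72, -1)) = Mul(Rational(1, 3), Rational(-1, 72)) = Rational(-1, 216) ≈ -0.0046296)
Add(Mul(O, Add(z, 8)), 0) = Add(Mul(Rational(-1, 216), Add(Rational(-31, 16), 8)), 0) = Add(Mul(Rational(-1, 216), Rational(97, 16)), 0) = Add(Rational(-97, 3456), 0) = Rational(-97, 3456)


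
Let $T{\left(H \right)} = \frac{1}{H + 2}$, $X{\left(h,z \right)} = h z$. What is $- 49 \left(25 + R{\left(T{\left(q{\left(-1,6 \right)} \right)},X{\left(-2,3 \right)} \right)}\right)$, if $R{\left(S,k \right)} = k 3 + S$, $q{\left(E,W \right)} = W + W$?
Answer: $- \frac{693}{2} \approx -346.5$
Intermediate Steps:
$q{\left(E,W \right)} = 2 W$
$T{\left(H \right)} = \frac{1}{2 + H}$
$R{\left(S,k \right)} = S + 3 k$ ($R{\left(S,k \right)} = 3 k + S = S + 3 k$)
$- 49 \left(25 + R{\left(T{\left(q{\left(-1,6 \right)} \right)},X{\left(-2,3 \right)} \right)}\right) = - 49 \left(25 + \left(\frac{1}{2 + 2 \cdot 6} + 3 \left(\left(-2\right) 3\right)\right)\right) = - 49 \left(25 + \left(\frac{1}{2 + 12} + 3 \left(-6\right)\right)\right) = - 49 \left(25 - \left(18 - \frac{1}{14}\right)\right) = - 49 \left(25 + \left(\frac{1}{14} - 18\right)\right) = - 49 \left(25 - \frac{251}{14}\right) = \left(-49\right) \frac{99}{14} = - \frac{693}{2}$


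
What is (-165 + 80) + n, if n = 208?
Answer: 123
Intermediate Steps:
(-165 + 80) + n = (-165 + 80) + 208 = -85 + 208 = 123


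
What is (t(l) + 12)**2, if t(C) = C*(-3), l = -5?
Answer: 729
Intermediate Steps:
t(C) = -3*C
(t(l) + 12)**2 = (-3*(-5) + 12)**2 = (15 + 12)**2 = 27**2 = 729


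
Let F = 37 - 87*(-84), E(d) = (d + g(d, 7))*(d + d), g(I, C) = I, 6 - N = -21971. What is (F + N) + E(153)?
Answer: 122958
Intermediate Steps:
N = 21977 (N = 6 - 1*(-21971) = 6 + 21971 = 21977)
E(d) = 4*d² (E(d) = (d + d)*(d + d) = (2*d)*(2*d) = 4*d²)
F = 7345 (F = 37 + 7308 = 7345)
(F + N) + E(153) = (7345 + 21977) + 4*153² = 29322 + 4*23409 = 29322 + 93636 = 122958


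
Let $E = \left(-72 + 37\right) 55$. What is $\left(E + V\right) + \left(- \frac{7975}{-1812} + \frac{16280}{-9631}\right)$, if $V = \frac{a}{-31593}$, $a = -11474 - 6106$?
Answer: $- \frac{353176803007865}{183780398532} \approx -1921.7$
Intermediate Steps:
$a = -17580$
$E = -1925$ ($E = \left(-35\right) 55 = -1925$)
$V = \frac{5860}{10531}$ ($V = - \frac{17580}{-31593} = \left(-17580\right) \left(- \frac{1}{31593}\right) = \frac{5860}{10531} \approx 0.55645$)
$\left(E + V\right) + \left(- \frac{7975}{-1812} + \frac{16280}{-9631}\right) = \left(-1925 + \frac{5860}{10531}\right) + \left(- \frac{7975}{-1812} + \frac{16280}{-9631}\right) = - \frac{20266315}{10531} + \left(\left(-7975\right) \left(- \frac{1}{1812}\right) + 16280 \left(- \frac{1}{9631}\right)\right) = - \frac{20266315}{10531} + \left(\frac{7975}{1812} - \frac{16280}{9631}\right) = - \frac{20266315}{10531} + \frac{47307865}{17451372} = - \frac{353176803007865}{183780398532}$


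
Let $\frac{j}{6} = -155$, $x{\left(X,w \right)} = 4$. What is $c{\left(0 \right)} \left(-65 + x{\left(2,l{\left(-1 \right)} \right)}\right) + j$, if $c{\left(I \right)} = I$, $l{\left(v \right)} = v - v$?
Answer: $-930$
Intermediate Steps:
$l{\left(v \right)} = 0$
$j = -930$ ($j = 6 \left(-155\right) = -930$)
$c{\left(0 \right)} \left(-65 + x{\left(2,l{\left(-1 \right)} \right)}\right) + j = 0 \left(-65 + 4\right) - 930 = 0 \left(-61\right) - 930 = 0 - 930 = -930$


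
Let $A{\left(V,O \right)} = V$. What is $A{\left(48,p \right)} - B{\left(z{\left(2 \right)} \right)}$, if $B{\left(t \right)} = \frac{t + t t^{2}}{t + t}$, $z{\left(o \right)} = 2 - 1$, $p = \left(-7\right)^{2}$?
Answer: $47$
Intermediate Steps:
$p = 49$
$z{\left(o \right)} = 1$ ($z{\left(o \right)} = 2 - 1 = 1$)
$B{\left(t \right)} = \frac{t + t^{3}}{2 t}$
$A{\left(48,p \right)} - B{\left(z{\left(2 \right)} \right)} = 48 - \left(\frac{1}{2} + \frac{1^{2}}{2}\right) = 48 - \left(\frac{1}{2} + \frac{1}{2} \cdot 1\right) = 48 - \left(\frac{1}{2} + \frac{1}{2}\right) = 48 - 1 = 47$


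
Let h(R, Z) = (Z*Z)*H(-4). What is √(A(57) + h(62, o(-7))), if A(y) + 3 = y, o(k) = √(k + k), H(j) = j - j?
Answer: 3*√6 ≈ 7.3485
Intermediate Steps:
H(j) = 0
o(k) = √2*√k (o(k) = √(2*k) = √2*√k)
A(y) = -3 + y
h(R, Z) = 0 (h(R, Z) = (Z*Z)*0 = Z²*0 = 0)
√(A(57) + h(62, o(-7))) = √((-3 + 57) + 0) = √(54 + 0) = √54 = 3*√6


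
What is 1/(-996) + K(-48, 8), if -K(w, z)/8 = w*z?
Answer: 3059711/996 ≈ 3072.0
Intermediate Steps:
K(w, z) = -8*w*z
1/(-996) + K(-48, 8) = 1/(-996) - 8*(-48)*8 = -1/996 + 3072 = 3059711/996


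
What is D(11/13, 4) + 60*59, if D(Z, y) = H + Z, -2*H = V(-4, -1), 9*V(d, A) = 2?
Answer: 414266/117 ≈ 3540.7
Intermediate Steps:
V(d, A) = 2/9 (V(d, A) = (⅑)*2 = 2/9)
H = -⅑ (H = -½*2/9 = -⅑ ≈ -0.11111)
D(Z, y) = -⅑ + Z
D(11/13, 4) + 60*59 = (-⅑ + 11/13) + 60*59 = (-⅑ + 11*(1/13)) + 3540 = (-⅑ + 11/13) + 3540 = 86/117 + 3540 = 414266/117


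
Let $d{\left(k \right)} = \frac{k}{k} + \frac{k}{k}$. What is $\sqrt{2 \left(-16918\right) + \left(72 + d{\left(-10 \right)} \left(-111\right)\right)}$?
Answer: $i \sqrt{33986} \approx 184.35 i$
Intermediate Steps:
$d{\left(k \right)} = 2$ ($d{\left(k \right)} = 1 + 1 = 2$)
$\sqrt{2 \left(-16918\right) + \left(72 + d{\left(-10 \right)} \left(-111\right)\right)} = \sqrt{2 \left(-16918\right) + \left(72 + 2 \left(-111\right)\right)} = \sqrt{-33836 + \left(72 - 222\right)} = \sqrt{-33836 - 150} = \sqrt{-33986} = i \sqrt{33986}$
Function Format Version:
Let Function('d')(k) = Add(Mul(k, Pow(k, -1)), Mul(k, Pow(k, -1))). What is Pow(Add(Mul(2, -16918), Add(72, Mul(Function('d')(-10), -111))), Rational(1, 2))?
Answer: Mul(I, Pow(33986, Rational(1, 2))) ≈ Mul(184.35, I)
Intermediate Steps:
Function('d')(k) = 2 (Function('d')(k) = Add(1, 1) = 2)
Pow(Add(Mul(2, -16918), Add(72, Mul(Function('d')(-10), -111))), Rational(1, 2)) = Pow(Add(Mul(2, -16918), Add(72, Mul(2, -111))), Rational(1, 2)) = Pow(Add(-33836, Add(72, -222)), Rational(1, 2)) = Pow(Add(-33836, -150), Rational(1, 2)) = Pow(-33986, Rational(1, 2)) = Mul(I, Pow(33986, Rational(1, 2)))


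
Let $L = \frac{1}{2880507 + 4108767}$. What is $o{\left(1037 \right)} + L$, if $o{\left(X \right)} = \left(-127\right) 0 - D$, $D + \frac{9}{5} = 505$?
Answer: $- \frac{17585013379}{34946370} \approx -503.2$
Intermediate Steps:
$D = \frac{2516}{5}$ ($D = - \frac{9}{5} + 505 = \frac{2516}{5} \approx 503.2$)
$o{\left(X \right)} = - \frac{2516}{5}$ ($o{\left(X \right)} = \left(-127\right) 0 - \frac{2516}{5} = 0 - \frac{2516}{5} = - \frac{2516}{5}$)
$L = \frac{1}{6989274} \approx 1.4308 \cdot 10^{-7}$
$o{\left(1037 \right)} + L = - \frac{2516}{5} + \frac{1}{6989274} = - \frac{17585013379}{34946370}$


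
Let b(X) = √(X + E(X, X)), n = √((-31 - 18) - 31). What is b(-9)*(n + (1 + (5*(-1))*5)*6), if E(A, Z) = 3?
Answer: 4*I*√6*(-36 + I*√5) ≈ -21.909 - 352.73*I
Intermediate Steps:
n = 4*I*√5 (n = √(-49 - 31) = √(-80) = 4*I*√5 ≈ 8.9443*I)
b(X) = √(3 + X) (b(X) = √(X + 3) = √(3 + X))
b(-9)*(n + (1 + (5*(-1))*5)*6) = √(3 - 9)*(4*I*√5 + (1 + (5*(-1))*5)*6) = √(-6)*(4*I*√5 + (1 - 5*5)*6) = (I*√6)*(4*I*√5 + (1 - 25)*6) = (I*√6)*(4*I*√5 - 24*6) = (I*√6)*(4*I*√5 - 144) = (I*√6)*(-144 + 4*I*√5) = I*√6*(-144 + 4*I*√5)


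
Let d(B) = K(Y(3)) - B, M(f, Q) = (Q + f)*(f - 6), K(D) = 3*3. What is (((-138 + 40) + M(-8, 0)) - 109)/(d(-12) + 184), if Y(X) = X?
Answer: -19/41 ≈ -0.46341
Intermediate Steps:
K(D) = 9
M(f, Q) = (-6 + f)*(Q + f) (M(f, Q) = (Q + f)*(-6 + f) = (-6 + f)*(Q + f))
d(B) = 9 - B
(((-138 + 40) + M(-8, 0)) - 109)/(d(-12) + 184) = (((-138 + 40) + ((-8)² - 6*0 - 6*(-8) + 0*(-8))) - 109)/((9 - 1*(-12)) + 184) = ((-98 + (64 + 0 + 48 + 0)) - 109)/((9 + 12) + 184) = ((-98 + 112) - 109)/(21 + 184) = (14 - 109)/205 = -95*1/205 = -19/41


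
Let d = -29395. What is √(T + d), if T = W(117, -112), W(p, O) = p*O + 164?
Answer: I*√42335 ≈ 205.75*I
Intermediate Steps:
W(p, O) = 164 + O*p (W(p, O) = O*p + 164 = 164 + O*p)
T = -12940 (T = 164 - 112*117 = 164 - 13104 = -12940)
√(T + d) = √(-12940 - 29395) = √(-42335) = I*√42335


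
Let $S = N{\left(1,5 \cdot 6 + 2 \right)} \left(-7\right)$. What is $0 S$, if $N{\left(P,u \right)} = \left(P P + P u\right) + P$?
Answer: $0$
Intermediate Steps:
$N{\left(P,u \right)} = P + P^{2} + P u$ ($N{\left(P,u \right)} = \left(P^{2} + P u\right) + P = P + P^{2} + P u$)
$S = -238$ ($S = 1 \left(1 + 1 + \left(5 \cdot 6 + 2\right)\right) \left(-7\right) = 1 \left(1 + 1 + \left(30 + 2\right)\right) \left(-7\right) = 1 \left(1 + 1 + 32\right) \left(-7\right) = 1 \cdot 34 \left(-7\right) = 34 \left(-7\right) = -238$)
$0 S = 0 \left(-238\right) = 0$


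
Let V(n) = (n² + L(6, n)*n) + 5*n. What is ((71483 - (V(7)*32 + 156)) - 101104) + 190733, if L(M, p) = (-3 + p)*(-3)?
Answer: 160956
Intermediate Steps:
L(M, p) = 9 - 3*p
V(n) = n² + 5*n + n*(9 - 3*n) (V(n) = (n² + (9 - 3*n)*n) + 5*n = (n² + n*(9 - 3*n)) + 5*n = n² + 5*n + n*(9 - 3*n))
((71483 - (V(7)*32 + 156)) - 101104) + 190733 = ((71483 - ((2*7*(7 - 1*7))*32 + 156)) - 101104) + 190733 = ((71483 - ((2*7*(7 - 7))*32 + 156)) - 101104) + 190733 = ((71483 - ((2*7*0)*32 + 156)) - 101104) + 190733 = ((71483 - (0*32 + 156)) - 101104) + 190733 = ((71483 - (0 + 156)) - 101104) + 190733 = ((71483 - 1*156) - 101104) + 190733 = ((71483 - 156) - 101104) + 190733 = (71327 - 101104) + 190733 = -29777 + 190733 = 160956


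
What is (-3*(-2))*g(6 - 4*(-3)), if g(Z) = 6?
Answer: 36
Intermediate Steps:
(-3*(-2))*g(6 - 4*(-3)) = -3*(-2)*6 = 6*6 = 36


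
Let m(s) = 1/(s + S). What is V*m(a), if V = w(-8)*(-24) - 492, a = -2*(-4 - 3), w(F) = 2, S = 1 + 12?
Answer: -20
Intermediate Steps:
S = 13
a = 14 (a = -2*(-7) = 14)
m(s) = 1/(13 + s) (m(s) = 1/(s + 13) = 1/(13 + s))
V = -540 (V = 2*(-24) - 492 = -48 - 492 = -540)
V*m(a) = -540/(13 + 14) = -540/27 = -540*1/27 = -20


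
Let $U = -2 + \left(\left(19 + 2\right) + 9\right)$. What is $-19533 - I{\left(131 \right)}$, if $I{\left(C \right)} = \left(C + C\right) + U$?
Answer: $-19823$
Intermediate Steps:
$U = 28$ ($U = -2 + \left(21 + 9\right) = -2 + 30 = 28$)
$I{\left(C \right)} = 28 + 2 C$ ($I{\left(C \right)} = \left(C + C\right) + 28 = 2 C + 28 = 28 + 2 C$)
$-19533 - I{\left(131 \right)} = -19533 - \left(28 + 2 \cdot 131\right) = -19533 - \left(28 + 262\right) = -19533 - 290 = -19823$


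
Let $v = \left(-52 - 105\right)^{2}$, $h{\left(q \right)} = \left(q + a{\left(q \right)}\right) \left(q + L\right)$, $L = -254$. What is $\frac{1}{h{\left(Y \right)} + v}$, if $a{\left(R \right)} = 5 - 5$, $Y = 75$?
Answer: $\frac{1}{11224} \approx 8.9095 \cdot 10^{-5}$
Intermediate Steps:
$a{\left(R \right)} = 0$ ($a{\left(R \right)} = 5 - 5 = 0$)
$h{\left(q \right)} = q \left(-254 + q\right)$ ($h{\left(q \right)} = \left(q + 0\right) \left(q - 254\right) = q \left(-254 + q\right)$)
$v = 24649$ ($v = \left(-157\right)^{2} = 24649$)
$\frac{1}{h{\left(Y \right)} + v} = \frac{1}{75 \left(-254 + 75\right) + 24649} = \frac{1}{75 \left(-179\right) + 24649} = \frac{1}{-13425 + 24649} = \frac{1}{11224}$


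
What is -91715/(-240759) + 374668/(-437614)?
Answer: -25034462501/52679754513 ≈ -0.47522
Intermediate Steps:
-91715/(-240759) + 374668/(-437614) = -91715*(-1/240759) + 374668*(-1/437614) = 91715/240759 - 187334/218807 = -25034462501/52679754513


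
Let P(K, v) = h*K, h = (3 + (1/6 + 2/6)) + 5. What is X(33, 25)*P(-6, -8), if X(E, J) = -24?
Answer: 1224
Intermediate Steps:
h = 17/2 (h = (3 + (1*(⅙) + 2*(⅙))) + 5 = (3 + (⅙ + ⅓)) + 5 = (3 + ½) + 5 = 7/2 + 5 = 17/2 ≈ 8.5000)
P(K, v) = 17*K/2
X(33, 25)*P(-6, -8) = -204*(-6) = -24*(-51) = 1224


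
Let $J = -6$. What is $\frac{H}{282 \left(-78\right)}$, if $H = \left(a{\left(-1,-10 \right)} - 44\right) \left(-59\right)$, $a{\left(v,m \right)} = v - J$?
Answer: $- \frac{59}{564} \approx -0.10461$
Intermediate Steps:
$a{\left(v,m \right)} = 6 + v$ ($a{\left(v,m \right)} = v - -6 = v + 6 = 6 + v$)
$H = 2301$ ($H = \left(\left(6 - 1\right) - 44\right) \left(-59\right) = \left(5 - 44\right) \left(-59\right) = \left(-39\right) \left(-59\right) = 2301$)
$\frac{H}{282 \left(-78\right)} = \frac{2301}{282 \left(-78\right)} = \frac{2301}{-21996} = 2301 \left(- \frac{1}{21996}\right) = - \frac{59}{564}$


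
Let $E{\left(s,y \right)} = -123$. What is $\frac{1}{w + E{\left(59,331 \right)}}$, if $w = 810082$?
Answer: $\frac{1}{809959} \approx 1.2346 \cdot 10^{-6}$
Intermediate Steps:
$\frac{1}{w + E{\left(59,331 \right)}} = \frac{1}{810082 - 123} = \frac{1}{809959}$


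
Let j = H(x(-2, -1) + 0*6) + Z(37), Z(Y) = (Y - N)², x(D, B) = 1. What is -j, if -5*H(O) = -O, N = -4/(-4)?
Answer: -6481/5 ≈ -1296.2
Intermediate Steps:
N = 1 (N = -4*(-¼) = 1)
H(O) = O/5 (H(O) = -(-1)*O/5 = O/5)
Z(Y) = (-1 + Y)² (Z(Y) = (Y - 1*1)² = (Y - 1)² = (-1 + Y)²)
j = 6481/5 (j = (1 + 0*6)/5 + (-1 + 37)² = (1 + 0)/5 + 36² = (⅕)*1 + 1296 = ⅕ + 1296 = 6481/5 ≈ 1296.2)
-j = -1*6481/5 = -6481/5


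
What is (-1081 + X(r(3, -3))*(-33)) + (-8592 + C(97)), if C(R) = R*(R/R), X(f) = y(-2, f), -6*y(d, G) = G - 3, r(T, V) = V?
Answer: -9609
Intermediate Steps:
y(d, G) = 1/2 - G/6 (y(d, G) = -(G - 3)/6 = -(-3 + G)/6 = 1/2 - G/6)
X(f) = 1/2 - f/6
C(R) = R (C(R) = R*1 = R)
(-1081 + X(r(3, -3))*(-33)) + (-8592 + C(97)) = (-1081 + (1/2 - 1/6*(-3))*(-33)) + (-8592 + 97) = (-1081 + (1/2 + 1/2)*(-33)) - 8495 = (-1081 + 1*(-33)) - 8495 = (-1081 - 33) - 8495 = -1114 - 8495 = -9609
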